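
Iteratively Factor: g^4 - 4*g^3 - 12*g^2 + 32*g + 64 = (g - 4)*(g^3 - 12*g - 16) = (g - 4)*(g + 2)*(g^2 - 2*g - 8) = (g - 4)^2*(g + 2)*(g + 2)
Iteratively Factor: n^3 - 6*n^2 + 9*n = (n - 3)*(n^2 - 3*n) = (n - 3)^2*(n)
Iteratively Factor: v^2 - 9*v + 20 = (v - 5)*(v - 4)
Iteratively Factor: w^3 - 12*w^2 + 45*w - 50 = (w - 5)*(w^2 - 7*w + 10) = (w - 5)*(w - 2)*(w - 5)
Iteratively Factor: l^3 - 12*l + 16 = (l - 2)*(l^2 + 2*l - 8) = (l - 2)*(l + 4)*(l - 2)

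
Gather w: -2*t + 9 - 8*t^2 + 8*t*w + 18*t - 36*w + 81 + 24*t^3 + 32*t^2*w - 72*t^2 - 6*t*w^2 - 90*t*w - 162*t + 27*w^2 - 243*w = 24*t^3 - 80*t^2 - 146*t + w^2*(27 - 6*t) + w*(32*t^2 - 82*t - 279) + 90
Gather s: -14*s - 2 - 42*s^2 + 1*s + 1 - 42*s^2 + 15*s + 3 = -84*s^2 + 2*s + 2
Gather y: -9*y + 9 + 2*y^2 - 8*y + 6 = 2*y^2 - 17*y + 15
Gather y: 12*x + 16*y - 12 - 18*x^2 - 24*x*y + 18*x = -18*x^2 + 30*x + y*(16 - 24*x) - 12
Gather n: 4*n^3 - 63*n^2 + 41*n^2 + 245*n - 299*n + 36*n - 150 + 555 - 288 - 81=4*n^3 - 22*n^2 - 18*n + 36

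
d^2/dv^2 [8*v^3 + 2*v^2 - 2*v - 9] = 48*v + 4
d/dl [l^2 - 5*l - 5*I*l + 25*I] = 2*l - 5 - 5*I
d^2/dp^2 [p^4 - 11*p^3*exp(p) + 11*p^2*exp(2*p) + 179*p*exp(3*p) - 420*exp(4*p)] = -11*p^3*exp(p) + 44*p^2*exp(2*p) - 66*p^2*exp(p) + 12*p^2 + 1611*p*exp(3*p) + 88*p*exp(2*p) - 66*p*exp(p) - 6720*exp(4*p) + 1074*exp(3*p) + 22*exp(2*p)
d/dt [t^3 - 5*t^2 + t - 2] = 3*t^2 - 10*t + 1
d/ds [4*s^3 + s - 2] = 12*s^2 + 1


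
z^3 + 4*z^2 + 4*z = z*(z + 2)^2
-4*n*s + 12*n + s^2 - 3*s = (-4*n + s)*(s - 3)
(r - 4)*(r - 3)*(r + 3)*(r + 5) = r^4 + r^3 - 29*r^2 - 9*r + 180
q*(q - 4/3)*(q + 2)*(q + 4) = q^4 + 14*q^3/3 - 32*q/3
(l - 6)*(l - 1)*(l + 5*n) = l^3 + 5*l^2*n - 7*l^2 - 35*l*n + 6*l + 30*n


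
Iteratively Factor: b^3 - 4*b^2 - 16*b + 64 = (b - 4)*(b^2 - 16) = (b - 4)^2*(b + 4)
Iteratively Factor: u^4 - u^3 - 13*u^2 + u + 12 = (u - 4)*(u^3 + 3*u^2 - u - 3) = (u - 4)*(u + 1)*(u^2 + 2*u - 3) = (u - 4)*(u + 1)*(u + 3)*(u - 1)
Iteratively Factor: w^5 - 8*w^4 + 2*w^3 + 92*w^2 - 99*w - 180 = (w + 3)*(w^4 - 11*w^3 + 35*w^2 - 13*w - 60) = (w - 3)*(w + 3)*(w^3 - 8*w^2 + 11*w + 20) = (w - 3)*(w + 1)*(w + 3)*(w^2 - 9*w + 20) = (w - 4)*(w - 3)*(w + 1)*(w + 3)*(w - 5)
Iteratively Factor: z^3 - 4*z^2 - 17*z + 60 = (z + 4)*(z^2 - 8*z + 15) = (z - 5)*(z + 4)*(z - 3)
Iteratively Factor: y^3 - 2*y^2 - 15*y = (y)*(y^2 - 2*y - 15) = y*(y + 3)*(y - 5)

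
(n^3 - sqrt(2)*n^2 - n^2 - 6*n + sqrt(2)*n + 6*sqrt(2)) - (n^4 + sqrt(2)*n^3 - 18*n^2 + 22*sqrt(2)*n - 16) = -n^4 - sqrt(2)*n^3 + n^3 - sqrt(2)*n^2 + 17*n^2 - 21*sqrt(2)*n - 6*n + 6*sqrt(2) + 16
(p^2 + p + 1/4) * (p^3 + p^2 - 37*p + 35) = p^5 + 2*p^4 - 143*p^3/4 - 7*p^2/4 + 103*p/4 + 35/4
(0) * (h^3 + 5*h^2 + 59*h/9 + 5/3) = 0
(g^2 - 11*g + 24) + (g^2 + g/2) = 2*g^2 - 21*g/2 + 24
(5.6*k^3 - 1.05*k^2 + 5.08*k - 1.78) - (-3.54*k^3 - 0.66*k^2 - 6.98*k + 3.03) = 9.14*k^3 - 0.39*k^2 + 12.06*k - 4.81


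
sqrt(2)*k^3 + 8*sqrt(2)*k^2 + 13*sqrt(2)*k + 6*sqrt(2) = (k + 1)*(k + 6)*(sqrt(2)*k + sqrt(2))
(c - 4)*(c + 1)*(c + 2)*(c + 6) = c^4 + 5*c^3 - 16*c^2 - 68*c - 48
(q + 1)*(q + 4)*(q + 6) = q^3 + 11*q^2 + 34*q + 24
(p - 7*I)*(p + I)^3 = p^4 - 4*I*p^3 + 18*p^2 + 20*I*p - 7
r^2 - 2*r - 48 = (r - 8)*(r + 6)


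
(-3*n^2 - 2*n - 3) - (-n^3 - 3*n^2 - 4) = n^3 - 2*n + 1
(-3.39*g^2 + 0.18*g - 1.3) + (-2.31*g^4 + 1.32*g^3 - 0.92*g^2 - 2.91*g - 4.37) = -2.31*g^4 + 1.32*g^3 - 4.31*g^2 - 2.73*g - 5.67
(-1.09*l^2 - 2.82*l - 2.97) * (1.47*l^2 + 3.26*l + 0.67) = -1.6023*l^4 - 7.6988*l^3 - 14.2894*l^2 - 11.5716*l - 1.9899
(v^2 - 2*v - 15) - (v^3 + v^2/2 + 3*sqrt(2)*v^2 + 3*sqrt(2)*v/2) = -v^3 - 3*sqrt(2)*v^2 + v^2/2 - 3*sqrt(2)*v/2 - 2*v - 15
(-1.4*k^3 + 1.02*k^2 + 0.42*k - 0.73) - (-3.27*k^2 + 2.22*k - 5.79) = -1.4*k^3 + 4.29*k^2 - 1.8*k + 5.06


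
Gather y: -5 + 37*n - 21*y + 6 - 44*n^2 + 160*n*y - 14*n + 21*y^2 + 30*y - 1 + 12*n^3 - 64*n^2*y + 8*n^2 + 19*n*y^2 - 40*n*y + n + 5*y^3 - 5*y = 12*n^3 - 36*n^2 + 24*n + 5*y^3 + y^2*(19*n + 21) + y*(-64*n^2 + 120*n + 4)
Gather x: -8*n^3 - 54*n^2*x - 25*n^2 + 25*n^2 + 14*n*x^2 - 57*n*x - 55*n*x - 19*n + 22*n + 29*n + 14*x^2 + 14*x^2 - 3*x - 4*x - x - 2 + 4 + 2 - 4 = -8*n^3 + 32*n + x^2*(14*n + 28) + x*(-54*n^2 - 112*n - 8)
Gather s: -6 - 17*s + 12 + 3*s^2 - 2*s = 3*s^2 - 19*s + 6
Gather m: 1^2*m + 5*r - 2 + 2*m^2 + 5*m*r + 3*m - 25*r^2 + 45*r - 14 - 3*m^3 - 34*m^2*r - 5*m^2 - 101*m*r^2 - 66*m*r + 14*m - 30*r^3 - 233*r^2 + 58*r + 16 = -3*m^3 + m^2*(-34*r - 3) + m*(-101*r^2 - 61*r + 18) - 30*r^3 - 258*r^2 + 108*r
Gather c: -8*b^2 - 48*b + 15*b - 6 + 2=-8*b^2 - 33*b - 4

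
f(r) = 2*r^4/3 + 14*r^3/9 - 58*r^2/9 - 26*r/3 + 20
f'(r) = 8*r^3/3 + 14*r^2/3 - 116*r/9 - 26/3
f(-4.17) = 32.86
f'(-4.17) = -67.14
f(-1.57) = 15.75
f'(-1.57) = 12.75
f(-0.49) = 22.55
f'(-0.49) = -1.54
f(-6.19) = 436.53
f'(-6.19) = -382.55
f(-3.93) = 19.14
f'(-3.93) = -47.80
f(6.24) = 1103.70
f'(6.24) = 740.54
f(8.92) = 4754.50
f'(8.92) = 2140.29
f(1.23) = 4.01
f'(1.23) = -12.50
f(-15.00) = 27200.00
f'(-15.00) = -7765.33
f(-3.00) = 0.00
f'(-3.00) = 0.00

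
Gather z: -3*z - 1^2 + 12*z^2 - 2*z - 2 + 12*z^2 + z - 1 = 24*z^2 - 4*z - 4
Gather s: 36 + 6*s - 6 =6*s + 30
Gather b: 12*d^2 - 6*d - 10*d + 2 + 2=12*d^2 - 16*d + 4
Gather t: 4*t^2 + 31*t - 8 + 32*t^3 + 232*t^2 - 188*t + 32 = 32*t^3 + 236*t^2 - 157*t + 24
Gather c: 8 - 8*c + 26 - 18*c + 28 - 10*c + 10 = 72 - 36*c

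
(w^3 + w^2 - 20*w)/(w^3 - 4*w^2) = (w + 5)/w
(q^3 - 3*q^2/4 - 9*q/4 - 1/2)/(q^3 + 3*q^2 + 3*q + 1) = (4*q^2 - 7*q - 2)/(4*(q^2 + 2*q + 1))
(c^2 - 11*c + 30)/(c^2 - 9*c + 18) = (c - 5)/(c - 3)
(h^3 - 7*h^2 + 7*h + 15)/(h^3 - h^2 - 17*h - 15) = (h - 3)/(h + 3)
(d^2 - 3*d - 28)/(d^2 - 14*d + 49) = (d + 4)/(d - 7)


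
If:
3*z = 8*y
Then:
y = 3*z/8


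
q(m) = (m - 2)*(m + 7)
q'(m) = 2*m + 5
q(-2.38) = -20.24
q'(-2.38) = 0.24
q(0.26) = -12.63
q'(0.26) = 5.52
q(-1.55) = -19.35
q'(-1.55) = 1.90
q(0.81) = -9.29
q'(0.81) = 6.62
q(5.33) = 41.06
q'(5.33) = 15.66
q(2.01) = 0.09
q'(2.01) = 9.02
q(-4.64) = -15.67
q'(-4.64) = -4.28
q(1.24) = -6.26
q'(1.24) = 7.48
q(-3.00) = -20.00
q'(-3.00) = -1.00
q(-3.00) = -20.00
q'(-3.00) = -1.00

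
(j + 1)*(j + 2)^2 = j^3 + 5*j^2 + 8*j + 4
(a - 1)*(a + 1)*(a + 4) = a^3 + 4*a^2 - a - 4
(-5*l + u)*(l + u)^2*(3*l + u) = -15*l^4 - 32*l^3*u - 18*l^2*u^2 + u^4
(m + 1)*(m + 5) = m^2 + 6*m + 5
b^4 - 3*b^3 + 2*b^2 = b^2*(b - 2)*(b - 1)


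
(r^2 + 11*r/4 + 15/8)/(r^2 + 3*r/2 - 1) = (8*r^2 + 22*r + 15)/(4*(2*r^2 + 3*r - 2))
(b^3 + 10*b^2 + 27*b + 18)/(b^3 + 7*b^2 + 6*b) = (b + 3)/b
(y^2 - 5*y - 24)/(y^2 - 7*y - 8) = (y + 3)/(y + 1)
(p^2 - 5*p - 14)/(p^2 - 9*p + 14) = (p + 2)/(p - 2)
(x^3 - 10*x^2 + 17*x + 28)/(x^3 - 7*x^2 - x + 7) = (x - 4)/(x - 1)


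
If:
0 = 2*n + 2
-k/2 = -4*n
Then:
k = -8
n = -1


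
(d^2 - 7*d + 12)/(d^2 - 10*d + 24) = (d - 3)/(d - 6)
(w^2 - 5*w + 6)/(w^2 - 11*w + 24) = (w - 2)/(w - 8)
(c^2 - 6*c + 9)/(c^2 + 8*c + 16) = (c^2 - 6*c + 9)/(c^2 + 8*c + 16)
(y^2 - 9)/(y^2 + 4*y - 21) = (y + 3)/(y + 7)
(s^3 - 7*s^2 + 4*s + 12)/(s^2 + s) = s - 8 + 12/s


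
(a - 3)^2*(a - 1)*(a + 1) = a^4 - 6*a^3 + 8*a^2 + 6*a - 9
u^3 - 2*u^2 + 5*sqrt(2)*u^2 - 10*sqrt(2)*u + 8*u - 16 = (u - 2)*(u + sqrt(2))*(u + 4*sqrt(2))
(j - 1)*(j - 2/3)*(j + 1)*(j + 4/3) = j^4 + 2*j^3/3 - 17*j^2/9 - 2*j/3 + 8/9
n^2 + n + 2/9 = (n + 1/3)*(n + 2/3)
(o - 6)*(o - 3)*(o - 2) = o^3 - 11*o^2 + 36*o - 36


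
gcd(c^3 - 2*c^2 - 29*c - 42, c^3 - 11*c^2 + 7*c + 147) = c^2 - 4*c - 21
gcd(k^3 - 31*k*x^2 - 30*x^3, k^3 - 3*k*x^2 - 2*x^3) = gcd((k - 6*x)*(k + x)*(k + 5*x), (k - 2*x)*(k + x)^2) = k + x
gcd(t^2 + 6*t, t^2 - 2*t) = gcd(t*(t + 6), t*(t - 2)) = t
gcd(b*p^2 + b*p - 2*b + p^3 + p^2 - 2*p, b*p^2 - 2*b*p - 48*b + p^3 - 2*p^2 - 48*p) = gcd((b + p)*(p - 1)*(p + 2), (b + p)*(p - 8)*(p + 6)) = b + p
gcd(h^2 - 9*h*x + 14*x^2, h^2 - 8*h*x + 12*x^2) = -h + 2*x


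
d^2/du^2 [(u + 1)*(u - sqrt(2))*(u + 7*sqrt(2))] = 6*u + 2 + 12*sqrt(2)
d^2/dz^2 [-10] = 0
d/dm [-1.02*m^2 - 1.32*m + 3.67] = -2.04*m - 1.32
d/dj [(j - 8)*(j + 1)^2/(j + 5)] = (j + 1)*(-(j - 8)*(j + 1) + 3*(j - 5)*(j + 5))/(j + 5)^2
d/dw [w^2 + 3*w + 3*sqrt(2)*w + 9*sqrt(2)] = 2*w + 3 + 3*sqrt(2)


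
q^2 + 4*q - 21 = (q - 3)*(q + 7)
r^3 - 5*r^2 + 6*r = r*(r - 3)*(r - 2)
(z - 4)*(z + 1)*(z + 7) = z^3 + 4*z^2 - 25*z - 28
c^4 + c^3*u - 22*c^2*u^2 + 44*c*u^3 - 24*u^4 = (c - 2*u)^2*(c - u)*(c + 6*u)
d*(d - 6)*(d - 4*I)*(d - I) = d^4 - 6*d^3 - 5*I*d^3 - 4*d^2 + 30*I*d^2 + 24*d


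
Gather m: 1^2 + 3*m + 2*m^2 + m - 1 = 2*m^2 + 4*m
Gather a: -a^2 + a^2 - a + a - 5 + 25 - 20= 0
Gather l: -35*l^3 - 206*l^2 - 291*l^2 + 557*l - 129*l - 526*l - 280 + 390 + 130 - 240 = -35*l^3 - 497*l^2 - 98*l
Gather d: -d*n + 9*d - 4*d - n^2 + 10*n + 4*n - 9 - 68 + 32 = d*(5 - n) - n^2 + 14*n - 45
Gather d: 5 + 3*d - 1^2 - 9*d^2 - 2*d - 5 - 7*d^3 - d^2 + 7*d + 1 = -7*d^3 - 10*d^2 + 8*d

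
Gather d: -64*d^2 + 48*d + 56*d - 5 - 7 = -64*d^2 + 104*d - 12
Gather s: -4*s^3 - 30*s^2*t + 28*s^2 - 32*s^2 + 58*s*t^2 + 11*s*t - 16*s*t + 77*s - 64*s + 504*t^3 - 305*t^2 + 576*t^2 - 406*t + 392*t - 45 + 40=-4*s^3 + s^2*(-30*t - 4) + s*(58*t^2 - 5*t + 13) + 504*t^3 + 271*t^2 - 14*t - 5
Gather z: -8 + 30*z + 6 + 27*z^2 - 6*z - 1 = 27*z^2 + 24*z - 3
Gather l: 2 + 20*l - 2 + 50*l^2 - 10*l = 50*l^2 + 10*l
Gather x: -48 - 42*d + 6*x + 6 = -42*d + 6*x - 42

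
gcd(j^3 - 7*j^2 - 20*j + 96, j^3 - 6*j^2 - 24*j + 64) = j^2 - 4*j - 32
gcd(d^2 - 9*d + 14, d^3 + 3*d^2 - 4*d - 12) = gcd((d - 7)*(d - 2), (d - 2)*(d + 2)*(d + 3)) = d - 2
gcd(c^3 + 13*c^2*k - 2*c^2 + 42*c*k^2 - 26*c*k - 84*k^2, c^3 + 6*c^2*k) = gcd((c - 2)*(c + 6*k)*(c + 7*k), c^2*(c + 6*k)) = c + 6*k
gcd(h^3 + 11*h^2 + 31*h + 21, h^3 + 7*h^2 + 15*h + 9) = h^2 + 4*h + 3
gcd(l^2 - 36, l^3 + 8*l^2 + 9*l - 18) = l + 6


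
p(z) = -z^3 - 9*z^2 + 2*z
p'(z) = -3*z^2 - 18*z + 2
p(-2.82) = -54.79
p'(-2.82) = 28.90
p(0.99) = -7.81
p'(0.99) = -18.76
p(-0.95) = -9.17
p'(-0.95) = 16.39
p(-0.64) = -4.70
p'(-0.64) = 12.29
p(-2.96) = -58.84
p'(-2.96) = 29.00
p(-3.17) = -64.93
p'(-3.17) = 28.91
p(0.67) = -3.00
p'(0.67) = -11.41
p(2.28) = -54.08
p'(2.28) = -54.64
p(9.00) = -1440.00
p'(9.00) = -403.00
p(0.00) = 0.00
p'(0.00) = 2.00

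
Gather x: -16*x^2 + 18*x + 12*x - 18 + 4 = -16*x^2 + 30*x - 14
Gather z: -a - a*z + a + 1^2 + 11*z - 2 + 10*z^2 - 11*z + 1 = -a*z + 10*z^2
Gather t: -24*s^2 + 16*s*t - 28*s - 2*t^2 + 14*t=-24*s^2 - 28*s - 2*t^2 + t*(16*s + 14)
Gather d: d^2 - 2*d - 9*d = d^2 - 11*d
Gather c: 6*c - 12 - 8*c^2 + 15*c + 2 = -8*c^2 + 21*c - 10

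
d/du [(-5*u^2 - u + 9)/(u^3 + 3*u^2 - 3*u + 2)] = (5*u^4 + 2*u^3 - 9*u^2 - 74*u + 25)/(u^6 + 6*u^5 + 3*u^4 - 14*u^3 + 21*u^2 - 12*u + 4)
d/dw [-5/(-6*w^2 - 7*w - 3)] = 5*(-12*w - 7)/(6*w^2 + 7*w + 3)^2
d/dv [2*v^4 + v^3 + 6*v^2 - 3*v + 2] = 8*v^3 + 3*v^2 + 12*v - 3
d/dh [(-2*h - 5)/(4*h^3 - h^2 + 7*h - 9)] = (-8*h^3 + 2*h^2 - 14*h + (2*h + 5)*(12*h^2 - 2*h + 7) + 18)/(4*h^3 - h^2 + 7*h - 9)^2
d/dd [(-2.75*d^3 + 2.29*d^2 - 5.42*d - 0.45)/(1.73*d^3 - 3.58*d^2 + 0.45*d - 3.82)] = (5.8833*d^4 + 16.2782*d^3 + 15.4774*d^2 - 20.7176*d + 20.9069)/(2.9929*d^6 - 12.3868*d^5 + 14.3734*d^4 - 16.4392*d^3 + 27.5537*d^2 - 3.438*d + 14.5924)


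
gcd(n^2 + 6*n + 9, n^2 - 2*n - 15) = n + 3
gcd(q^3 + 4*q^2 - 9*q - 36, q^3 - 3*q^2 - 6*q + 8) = 1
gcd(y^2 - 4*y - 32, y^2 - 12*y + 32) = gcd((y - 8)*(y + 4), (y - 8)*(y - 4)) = y - 8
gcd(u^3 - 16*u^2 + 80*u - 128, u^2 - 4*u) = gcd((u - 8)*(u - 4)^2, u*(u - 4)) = u - 4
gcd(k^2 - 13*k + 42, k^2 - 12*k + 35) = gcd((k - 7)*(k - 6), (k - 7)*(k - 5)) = k - 7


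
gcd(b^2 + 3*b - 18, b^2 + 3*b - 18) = b^2 + 3*b - 18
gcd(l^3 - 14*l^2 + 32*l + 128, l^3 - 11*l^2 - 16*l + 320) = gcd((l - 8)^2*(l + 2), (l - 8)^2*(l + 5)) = l^2 - 16*l + 64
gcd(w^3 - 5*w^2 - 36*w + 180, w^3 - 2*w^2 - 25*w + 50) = w - 5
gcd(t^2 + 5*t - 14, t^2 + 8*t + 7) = t + 7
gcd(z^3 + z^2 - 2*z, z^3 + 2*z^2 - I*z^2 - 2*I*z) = z^2 + 2*z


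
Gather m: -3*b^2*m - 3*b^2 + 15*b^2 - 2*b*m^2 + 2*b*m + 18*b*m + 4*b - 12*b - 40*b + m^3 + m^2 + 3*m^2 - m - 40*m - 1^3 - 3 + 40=12*b^2 - 48*b + m^3 + m^2*(4 - 2*b) + m*(-3*b^2 + 20*b - 41) + 36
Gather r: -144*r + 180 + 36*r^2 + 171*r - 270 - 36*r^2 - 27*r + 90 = 0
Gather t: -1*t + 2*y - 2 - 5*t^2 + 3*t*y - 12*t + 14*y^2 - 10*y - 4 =-5*t^2 + t*(3*y - 13) + 14*y^2 - 8*y - 6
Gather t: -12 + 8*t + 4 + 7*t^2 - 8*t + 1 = 7*t^2 - 7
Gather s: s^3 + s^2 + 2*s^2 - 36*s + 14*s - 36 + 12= s^3 + 3*s^2 - 22*s - 24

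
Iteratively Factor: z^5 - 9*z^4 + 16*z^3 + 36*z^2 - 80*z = (z - 5)*(z^4 - 4*z^3 - 4*z^2 + 16*z) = z*(z - 5)*(z^3 - 4*z^2 - 4*z + 16) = z*(z - 5)*(z + 2)*(z^2 - 6*z + 8) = z*(z - 5)*(z - 4)*(z + 2)*(z - 2)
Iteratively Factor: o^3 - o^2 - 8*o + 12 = (o + 3)*(o^2 - 4*o + 4) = (o - 2)*(o + 3)*(o - 2)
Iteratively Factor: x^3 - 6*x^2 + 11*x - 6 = (x - 2)*(x^2 - 4*x + 3) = (x - 2)*(x - 1)*(x - 3)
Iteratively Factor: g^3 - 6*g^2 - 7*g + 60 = (g - 5)*(g^2 - g - 12) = (g - 5)*(g + 3)*(g - 4)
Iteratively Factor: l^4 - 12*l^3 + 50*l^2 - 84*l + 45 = (l - 1)*(l^3 - 11*l^2 + 39*l - 45) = (l - 5)*(l - 1)*(l^2 - 6*l + 9) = (l - 5)*(l - 3)*(l - 1)*(l - 3)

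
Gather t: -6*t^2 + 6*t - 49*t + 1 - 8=-6*t^2 - 43*t - 7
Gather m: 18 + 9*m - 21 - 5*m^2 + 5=-5*m^2 + 9*m + 2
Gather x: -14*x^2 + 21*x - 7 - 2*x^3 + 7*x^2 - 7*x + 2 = -2*x^3 - 7*x^2 + 14*x - 5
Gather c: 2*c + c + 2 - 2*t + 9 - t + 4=3*c - 3*t + 15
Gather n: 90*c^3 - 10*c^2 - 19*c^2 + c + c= 90*c^3 - 29*c^2 + 2*c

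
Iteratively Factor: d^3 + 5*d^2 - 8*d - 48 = (d + 4)*(d^2 + d - 12) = (d - 3)*(d + 4)*(d + 4)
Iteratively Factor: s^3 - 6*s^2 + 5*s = (s - 5)*(s^2 - s) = s*(s - 5)*(s - 1)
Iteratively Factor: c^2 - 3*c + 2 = (c - 2)*(c - 1)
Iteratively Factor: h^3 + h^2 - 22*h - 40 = (h - 5)*(h^2 + 6*h + 8) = (h - 5)*(h + 4)*(h + 2)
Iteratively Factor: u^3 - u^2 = (u - 1)*(u^2) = u*(u - 1)*(u)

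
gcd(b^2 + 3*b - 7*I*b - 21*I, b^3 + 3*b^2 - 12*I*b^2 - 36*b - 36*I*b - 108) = b + 3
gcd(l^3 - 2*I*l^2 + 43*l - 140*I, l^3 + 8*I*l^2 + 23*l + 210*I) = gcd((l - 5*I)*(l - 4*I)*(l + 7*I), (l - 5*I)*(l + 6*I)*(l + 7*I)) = l^2 + 2*I*l + 35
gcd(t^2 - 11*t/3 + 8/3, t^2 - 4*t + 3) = t - 1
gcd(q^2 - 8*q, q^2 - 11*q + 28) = 1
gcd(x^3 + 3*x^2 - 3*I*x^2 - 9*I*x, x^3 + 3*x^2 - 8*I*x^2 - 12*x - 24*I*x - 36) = x + 3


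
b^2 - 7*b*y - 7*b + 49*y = (b - 7)*(b - 7*y)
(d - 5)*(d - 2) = d^2 - 7*d + 10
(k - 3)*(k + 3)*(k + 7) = k^3 + 7*k^2 - 9*k - 63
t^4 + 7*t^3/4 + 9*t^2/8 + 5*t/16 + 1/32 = (t + 1/4)*(t + 1/2)^3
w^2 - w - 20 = (w - 5)*(w + 4)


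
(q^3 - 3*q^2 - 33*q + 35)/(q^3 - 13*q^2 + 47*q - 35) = (q + 5)/(q - 5)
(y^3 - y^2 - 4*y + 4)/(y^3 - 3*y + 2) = (y - 2)/(y - 1)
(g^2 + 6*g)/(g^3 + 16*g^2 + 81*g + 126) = g/(g^2 + 10*g + 21)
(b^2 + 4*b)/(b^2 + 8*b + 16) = b/(b + 4)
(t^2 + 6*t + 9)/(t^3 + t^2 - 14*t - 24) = (t + 3)/(t^2 - 2*t - 8)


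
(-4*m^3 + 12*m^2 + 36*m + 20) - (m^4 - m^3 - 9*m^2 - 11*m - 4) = -m^4 - 3*m^3 + 21*m^2 + 47*m + 24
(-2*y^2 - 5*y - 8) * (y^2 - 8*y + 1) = -2*y^4 + 11*y^3 + 30*y^2 + 59*y - 8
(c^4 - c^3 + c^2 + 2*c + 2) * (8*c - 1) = 8*c^5 - 9*c^4 + 9*c^3 + 15*c^2 + 14*c - 2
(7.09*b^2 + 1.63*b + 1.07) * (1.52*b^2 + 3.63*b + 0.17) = 10.7768*b^4 + 28.2143*b^3 + 8.7486*b^2 + 4.1612*b + 0.1819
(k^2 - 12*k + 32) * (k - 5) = k^3 - 17*k^2 + 92*k - 160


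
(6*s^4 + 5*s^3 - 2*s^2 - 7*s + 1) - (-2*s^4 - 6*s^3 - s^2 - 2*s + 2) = 8*s^4 + 11*s^3 - s^2 - 5*s - 1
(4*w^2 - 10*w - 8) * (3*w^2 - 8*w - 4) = 12*w^4 - 62*w^3 + 40*w^2 + 104*w + 32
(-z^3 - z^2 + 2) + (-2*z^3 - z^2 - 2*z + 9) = -3*z^3 - 2*z^2 - 2*z + 11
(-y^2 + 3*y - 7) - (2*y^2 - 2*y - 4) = -3*y^2 + 5*y - 3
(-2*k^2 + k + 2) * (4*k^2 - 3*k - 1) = -8*k^4 + 10*k^3 + 7*k^2 - 7*k - 2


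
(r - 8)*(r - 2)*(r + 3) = r^3 - 7*r^2 - 14*r + 48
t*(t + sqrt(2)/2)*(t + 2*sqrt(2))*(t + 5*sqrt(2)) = t^4 + 15*sqrt(2)*t^3/2 + 27*t^2 + 10*sqrt(2)*t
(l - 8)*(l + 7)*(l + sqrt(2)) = l^3 - l^2 + sqrt(2)*l^2 - 56*l - sqrt(2)*l - 56*sqrt(2)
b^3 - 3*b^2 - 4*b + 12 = (b - 3)*(b - 2)*(b + 2)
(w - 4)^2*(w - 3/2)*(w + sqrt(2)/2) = w^4 - 19*w^3/2 + sqrt(2)*w^3/2 - 19*sqrt(2)*w^2/4 + 28*w^2 - 24*w + 14*sqrt(2)*w - 12*sqrt(2)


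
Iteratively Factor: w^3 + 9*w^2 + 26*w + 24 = (w + 3)*(w^2 + 6*w + 8) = (w + 2)*(w + 3)*(w + 4)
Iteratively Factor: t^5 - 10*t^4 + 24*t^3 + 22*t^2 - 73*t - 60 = (t + 1)*(t^4 - 11*t^3 + 35*t^2 - 13*t - 60) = (t + 1)^2*(t^3 - 12*t^2 + 47*t - 60) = (t - 4)*(t + 1)^2*(t^2 - 8*t + 15) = (t - 5)*(t - 4)*(t + 1)^2*(t - 3)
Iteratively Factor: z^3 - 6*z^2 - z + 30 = (z - 5)*(z^2 - z - 6) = (z - 5)*(z + 2)*(z - 3)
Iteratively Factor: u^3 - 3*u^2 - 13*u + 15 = (u + 3)*(u^2 - 6*u + 5) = (u - 5)*(u + 3)*(u - 1)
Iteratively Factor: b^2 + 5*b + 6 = (b + 2)*(b + 3)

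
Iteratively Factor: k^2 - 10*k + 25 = (k - 5)*(k - 5)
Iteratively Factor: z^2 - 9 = (z - 3)*(z + 3)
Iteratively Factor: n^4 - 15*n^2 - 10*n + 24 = (n + 2)*(n^3 - 2*n^2 - 11*n + 12) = (n + 2)*(n + 3)*(n^2 - 5*n + 4) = (n - 1)*(n + 2)*(n + 3)*(n - 4)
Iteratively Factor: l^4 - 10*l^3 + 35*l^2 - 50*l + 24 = (l - 2)*(l^3 - 8*l^2 + 19*l - 12) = (l - 2)*(l - 1)*(l^2 - 7*l + 12) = (l - 3)*(l - 2)*(l - 1)*(l - 4)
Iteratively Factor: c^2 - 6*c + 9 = (c - 3)*(c - 3)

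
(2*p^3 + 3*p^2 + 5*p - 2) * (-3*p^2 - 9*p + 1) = -6*p^5 - 27*p^4 - 40*p^3 - 36*p^2 + 23*p - 2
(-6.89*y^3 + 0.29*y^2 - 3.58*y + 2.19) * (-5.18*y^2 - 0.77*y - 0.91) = 35.6902*y^5 + 3.8031*y^4 + 24.591*y^3 - 8.8515*y^2 + 1.5715*y - 1.9929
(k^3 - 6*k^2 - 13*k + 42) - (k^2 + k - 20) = k^3 - 7*k^2 - 14*k + 62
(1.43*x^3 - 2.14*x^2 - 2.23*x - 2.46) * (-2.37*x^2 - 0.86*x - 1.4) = -3.3891*x^5 + 3.842*x^4 + 5.1235*x^3 + 10.744*x^2 + 5.2376*x + 3.444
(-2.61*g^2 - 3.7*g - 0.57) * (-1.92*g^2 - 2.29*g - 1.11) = 5.0112*g^4 + 13.0809*g^3 + 12.4645*g^2 + 5.4123*g + 0.6327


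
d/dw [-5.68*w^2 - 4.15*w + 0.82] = -11.36*w - 4.15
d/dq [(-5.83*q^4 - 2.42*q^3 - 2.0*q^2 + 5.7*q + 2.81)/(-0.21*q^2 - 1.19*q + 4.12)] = (2.4486*q^5 + 21.3213*q^4 - 90.3188*q^3 - 26.3342*q^2 - 15.2998*q + 26.8279)/(0.0441*q^4 + 0.4998*q^3 - 0.3143*q^2 - 9.8056*q + 16.9744)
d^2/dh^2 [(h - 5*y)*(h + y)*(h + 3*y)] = 6*h - 2*y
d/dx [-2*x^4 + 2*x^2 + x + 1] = -8*x^3 + 4*x + 1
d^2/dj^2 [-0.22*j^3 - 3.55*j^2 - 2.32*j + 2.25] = -1.32*j - 7.1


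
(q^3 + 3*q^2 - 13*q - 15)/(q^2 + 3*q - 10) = (q^2 - 2*q - 3)/(q - 2)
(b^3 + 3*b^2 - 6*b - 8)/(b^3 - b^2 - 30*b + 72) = (b^3 + 3*b^2 - 6*b - 8)/(b^3 - b^2 - 30*b + 72)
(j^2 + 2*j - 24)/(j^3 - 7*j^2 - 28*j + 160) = (j + 6)/(j^2 - 3*j - 40)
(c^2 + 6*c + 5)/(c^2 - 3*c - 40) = (c + 1)/(c - 8)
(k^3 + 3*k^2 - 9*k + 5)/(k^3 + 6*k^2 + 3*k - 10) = (k - 1)/(k + 2)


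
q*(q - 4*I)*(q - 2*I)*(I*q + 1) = I*q^4 + 7*q^3 - 14*I*q^2 - 8*q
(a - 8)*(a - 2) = a^2 - 10*a + 16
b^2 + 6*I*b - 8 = (b + 2*I)*(b + 4*I)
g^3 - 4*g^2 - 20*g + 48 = (g - 6)*(g - 2)*(g + 4)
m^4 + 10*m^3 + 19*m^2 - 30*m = m*(m - 1)*(m + 5)*(m + 6)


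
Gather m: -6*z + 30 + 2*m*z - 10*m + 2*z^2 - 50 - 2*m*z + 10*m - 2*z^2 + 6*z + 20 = 0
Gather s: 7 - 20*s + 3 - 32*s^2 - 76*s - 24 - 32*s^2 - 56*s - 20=-64*s^2 - 152*s - 34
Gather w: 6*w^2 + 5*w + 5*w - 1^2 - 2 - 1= 6*w^2 + 10*w - 4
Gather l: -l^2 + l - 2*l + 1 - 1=-l^2 - l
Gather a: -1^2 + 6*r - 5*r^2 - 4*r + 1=-5*r^2 + 2*r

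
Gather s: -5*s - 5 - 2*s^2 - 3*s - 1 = -2*s^2 - 8*s - 6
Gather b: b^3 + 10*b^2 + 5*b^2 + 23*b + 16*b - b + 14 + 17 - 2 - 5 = b^3 + 15*b^2 + 38*b + 24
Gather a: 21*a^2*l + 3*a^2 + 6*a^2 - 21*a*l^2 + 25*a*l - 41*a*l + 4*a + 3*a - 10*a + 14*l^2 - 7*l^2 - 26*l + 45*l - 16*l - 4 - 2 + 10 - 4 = a^2*(21*l + 9) + a*(-21*l^2 - 16*l - 3) + 7*l^2 + 3*l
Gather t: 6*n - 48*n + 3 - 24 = -42*n - 21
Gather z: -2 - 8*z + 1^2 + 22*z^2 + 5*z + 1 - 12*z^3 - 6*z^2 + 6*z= -12*z^3 + 16*z^2 + 3*z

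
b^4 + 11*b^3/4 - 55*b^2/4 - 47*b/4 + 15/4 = (b - 3)*(b - 1/4)*(b + 1)*(b + 5)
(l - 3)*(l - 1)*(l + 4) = l^3 - 13*l + 12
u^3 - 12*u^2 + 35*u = u*(u - 7)*(u - 5)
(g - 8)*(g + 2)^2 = g^3 - 4*g^2 - 28*g - 32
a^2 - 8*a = a*(a - 8)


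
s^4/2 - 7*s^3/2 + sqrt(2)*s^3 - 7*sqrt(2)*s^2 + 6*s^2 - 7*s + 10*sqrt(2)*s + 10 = (s/2 + sqrt(2)/2)*(s - 5)*(s - 2)*(s + sqrt(2))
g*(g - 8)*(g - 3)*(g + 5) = g^4 - 6*g^3 - 31*g^2 + 120*g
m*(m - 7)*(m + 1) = m^3 - 6*m^2 - 7*m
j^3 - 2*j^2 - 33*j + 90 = (j - 5)*(j - 3)*(j + 6)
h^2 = h^2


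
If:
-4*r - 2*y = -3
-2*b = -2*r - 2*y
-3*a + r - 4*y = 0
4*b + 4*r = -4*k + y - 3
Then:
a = 1/4 - 3*y/2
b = y/2 + 3/4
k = y/4 - 9/4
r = 3/4 - y/2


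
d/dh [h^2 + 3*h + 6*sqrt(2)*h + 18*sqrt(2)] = 2*h + 3 + 6*sqrt(2)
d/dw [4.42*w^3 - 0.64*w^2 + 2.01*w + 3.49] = 13.26*w^2 - 1.28*w + 2.01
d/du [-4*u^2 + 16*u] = 16 - 8*u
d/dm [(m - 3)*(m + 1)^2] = (m + 1)*(3*m - 5)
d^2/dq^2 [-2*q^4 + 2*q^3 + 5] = 12*q*(1 - 2*q)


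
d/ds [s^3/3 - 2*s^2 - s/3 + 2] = s^2 - 4*s - 1/3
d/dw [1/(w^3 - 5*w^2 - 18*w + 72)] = (-3*w^2 + 10*w + 18)/(w^3 - 5*w^2 - 18*w + 72)^2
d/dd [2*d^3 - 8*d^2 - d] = 6*d^2 - 16*d - 1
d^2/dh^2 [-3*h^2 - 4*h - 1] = -6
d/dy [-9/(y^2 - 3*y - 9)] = 9*(2*y - 3)/(-y^2 + 3*y + 9)^2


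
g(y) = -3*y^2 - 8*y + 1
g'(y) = -6*y - 8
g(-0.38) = 3.61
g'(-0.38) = -5.72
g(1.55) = -18.61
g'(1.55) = -17.30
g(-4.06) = -15.97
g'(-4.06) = 16.36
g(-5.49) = -45.50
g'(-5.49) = 24.94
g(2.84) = -45.92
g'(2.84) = -25.04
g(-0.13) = 1.99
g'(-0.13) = -7.22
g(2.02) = -27.40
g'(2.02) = -20.12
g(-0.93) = 5.85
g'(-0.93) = -2.42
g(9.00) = -314.00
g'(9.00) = -62.00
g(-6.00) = -59.00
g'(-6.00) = 28.00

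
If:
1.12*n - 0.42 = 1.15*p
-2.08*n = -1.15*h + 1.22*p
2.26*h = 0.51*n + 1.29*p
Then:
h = -0.14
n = 0.09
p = -0.28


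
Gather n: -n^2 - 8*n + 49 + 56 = -n^2 - 8*n + 105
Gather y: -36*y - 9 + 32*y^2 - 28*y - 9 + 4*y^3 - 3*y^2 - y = 4*y^3 + 29*y^2 - 65*y - 18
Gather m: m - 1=m - 1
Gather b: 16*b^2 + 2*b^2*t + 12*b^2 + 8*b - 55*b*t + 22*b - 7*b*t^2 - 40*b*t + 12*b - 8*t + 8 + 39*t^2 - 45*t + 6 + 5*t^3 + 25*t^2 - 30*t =b^2*(2*t + 28) + b*(-7*t^2 - 95*t + 42) + 5*t^3 + 64*t^2 - 83*t + 14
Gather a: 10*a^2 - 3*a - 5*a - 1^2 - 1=10*a^2 - 8*a - 2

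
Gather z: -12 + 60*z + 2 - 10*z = 50*z - 10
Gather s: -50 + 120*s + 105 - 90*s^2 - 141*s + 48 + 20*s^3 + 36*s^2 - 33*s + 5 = 20*s^3 - 54*s^2 - 54*s + 108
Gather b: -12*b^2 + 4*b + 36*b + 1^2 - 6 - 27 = -12*b^2 + 40*b - 32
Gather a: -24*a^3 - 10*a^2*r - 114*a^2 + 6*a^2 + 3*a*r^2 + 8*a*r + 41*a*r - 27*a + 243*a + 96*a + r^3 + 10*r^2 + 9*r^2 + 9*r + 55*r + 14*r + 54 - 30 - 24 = -24*a^3 + a^2*(-10*r - 108) + a*(3*r^2 + 49*r + 312) + r^3 + 19*r^2 + 78*r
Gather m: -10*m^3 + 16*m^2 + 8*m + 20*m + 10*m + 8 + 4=-10*m^3 + 16*m^2 + 38*m + 12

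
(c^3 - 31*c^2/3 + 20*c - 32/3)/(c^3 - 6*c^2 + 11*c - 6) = (3*c^2 - 28*c + 32)/(3*(c^2 - 5*c + 6))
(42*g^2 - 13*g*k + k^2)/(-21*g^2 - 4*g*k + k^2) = (-6*g + k)/(3*g + k)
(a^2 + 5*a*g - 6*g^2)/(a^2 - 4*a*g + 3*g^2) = (a + 6*g)/(a - 3*g)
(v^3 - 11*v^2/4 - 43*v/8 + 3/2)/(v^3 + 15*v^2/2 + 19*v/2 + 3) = (8*v^3 - 22*v^2 - 43*v + 12)/(4*(2*v^3 + 15*v^2 + 19*v + 6))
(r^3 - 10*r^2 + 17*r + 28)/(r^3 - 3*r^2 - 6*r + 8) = (r^2 - 6*r - 7)/(r^2 + r - 2)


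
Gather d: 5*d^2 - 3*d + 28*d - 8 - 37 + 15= 5*d^2 + 25*d - 30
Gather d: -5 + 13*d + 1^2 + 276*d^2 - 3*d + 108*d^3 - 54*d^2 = 108*d^3 + 222*d^2 + 10*d - 4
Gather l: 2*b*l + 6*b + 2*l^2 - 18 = 2*b*l + 6*b + 2*l^2 - 18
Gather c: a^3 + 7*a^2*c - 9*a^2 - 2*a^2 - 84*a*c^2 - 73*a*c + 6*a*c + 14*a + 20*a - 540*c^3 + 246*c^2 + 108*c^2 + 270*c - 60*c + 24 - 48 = a^3 - 11*a^2 + 34*a - 540*c^3 + c^2*(354 - 84*a) + c*(7*a^2 - 67*a + 210) - 24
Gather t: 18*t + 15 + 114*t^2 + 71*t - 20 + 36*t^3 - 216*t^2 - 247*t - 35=36*t^3 - 102*t^2 - 158*t - 40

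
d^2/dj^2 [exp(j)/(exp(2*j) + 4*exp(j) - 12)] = (exp(4*j) - 4*exp(3*j) + 72*exp(2*j) + 48*exp(j) + 144)*exp(j)/(exp(6*j) + 12*exp(5*j) + 12*exp(4*j) - 224*exp(3*j) - 144*exp(2*j) + 1728*exp(j) - 1728)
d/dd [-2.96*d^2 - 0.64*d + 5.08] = -5.92*d - 0.64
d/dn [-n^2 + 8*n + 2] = 8 - 2*n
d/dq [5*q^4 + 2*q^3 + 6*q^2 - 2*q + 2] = 20*q^3 + 6*q^2 + 12*q - 2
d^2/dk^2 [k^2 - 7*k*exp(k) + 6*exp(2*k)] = -7*k*exp(k) + 24*exp(2*k) - 14*exp(k) + 2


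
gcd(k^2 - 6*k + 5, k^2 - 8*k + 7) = k - 1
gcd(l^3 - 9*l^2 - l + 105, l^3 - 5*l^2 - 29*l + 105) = l - 7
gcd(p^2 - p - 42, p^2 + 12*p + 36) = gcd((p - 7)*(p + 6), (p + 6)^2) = p + 6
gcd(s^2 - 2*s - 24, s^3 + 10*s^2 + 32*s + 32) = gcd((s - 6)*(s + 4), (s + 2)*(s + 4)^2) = s + 4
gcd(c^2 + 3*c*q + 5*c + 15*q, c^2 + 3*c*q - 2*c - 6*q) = c + 3*q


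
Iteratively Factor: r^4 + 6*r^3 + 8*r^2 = (r)*(r^3 + 6*r^2 + 8*r) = r*(r + 2)*(r^2 + 4*r) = r*(r + 2)*(r + 4)*(r)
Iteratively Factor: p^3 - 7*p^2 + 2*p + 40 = (p - 5)*(p^2 - 2*p - 8) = (p - 5)*(p - 4)*(p + 2)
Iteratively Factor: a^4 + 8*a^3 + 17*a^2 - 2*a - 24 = (a + 3)*(a^3 + 5*a^2 + 2*a - 8) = (a - 1)*(a + 3)*(a^2 + 6*a + 8) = (a - 1)*(a + 2)*(a + 3)*(a + 4)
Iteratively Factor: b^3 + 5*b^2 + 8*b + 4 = (b + 2)*(b^2 + 3*b + 2) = (b + 1)*(b + 2)*(b + 2)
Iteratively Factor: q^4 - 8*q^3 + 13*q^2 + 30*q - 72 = (q - 3)*(q^3 - 5*q^2 - 2*q + 24) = (q - 3)*(q + 2)*(q^2 - 7*q + 12) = (q - 4)*(q - 3)*(q + 2)*(q - 3)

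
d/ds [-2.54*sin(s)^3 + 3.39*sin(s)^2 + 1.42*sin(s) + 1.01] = (-7.62*sin(s)^2 + 6.78*sin(s) + 1.42)*cos(s)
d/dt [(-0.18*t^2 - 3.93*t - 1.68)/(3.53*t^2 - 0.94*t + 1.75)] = (14.0421*t^2 + 11.2308*t - 8.4567)/(12.4609*t^4 - 6.6364*t^3 + 13.2386*t^2 - 3.29*t + 3.0625)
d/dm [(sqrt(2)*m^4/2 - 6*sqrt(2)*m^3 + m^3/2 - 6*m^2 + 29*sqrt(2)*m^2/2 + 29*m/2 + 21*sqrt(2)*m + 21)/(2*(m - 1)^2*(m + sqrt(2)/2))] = (2*sqrt(2)*m^5 - 6*sqrt(2)*m^4 + 4*m^4 - 9*sqrt(2)*m^3 - 12*m^3 - 229*sqrt(2)*m^2 - 20*m^2 - 452*m - 5*sqrt(2)*m - 113*sqrt(2))/(4*(2*m^5 - 6*m^4 + 2*sqrt(2)*m^4 - 6*sqrt(2)*m^3 + 7*m^3 - 5*m^2 + 6*sqrt(2)*m^2 - 2*sqrt(2)*m + 3*m - 1))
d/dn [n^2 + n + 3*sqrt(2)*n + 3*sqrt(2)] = 2*n + 1 + 3*sqrt(2)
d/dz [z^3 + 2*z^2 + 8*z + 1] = 3*z^2 + 4*z + 8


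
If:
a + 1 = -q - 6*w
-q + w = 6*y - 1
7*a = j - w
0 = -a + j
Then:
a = 2/41 - 6*y/41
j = 2/41 - 6*y/41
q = 29/41 - 210*y/41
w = 36*y/41 - 12/41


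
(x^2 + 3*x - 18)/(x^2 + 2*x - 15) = (x + 6)/(x + 5)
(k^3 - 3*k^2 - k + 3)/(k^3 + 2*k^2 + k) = (k^2 - 4*k + 3)/(k*(k + 1))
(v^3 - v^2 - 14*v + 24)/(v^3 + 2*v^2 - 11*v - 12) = (v - 2)/(v + 1)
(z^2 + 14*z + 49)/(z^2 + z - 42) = (z + 7)/(z - 6)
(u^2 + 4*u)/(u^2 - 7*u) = (u + 4)/(u - 7)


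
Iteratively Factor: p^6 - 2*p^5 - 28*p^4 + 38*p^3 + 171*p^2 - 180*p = (p + 4)*(p^5 - 6*p^4 - 4*p^3 + 54*p^2 - 45*p) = (p - 1)*(p + 4)*(p^4 - 5*p^3 - 9*p^2 + 45*p) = p*(p - 1)*(p + 4)*(p^3 - 5*p^2 - 9*p + 45) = p*(p - 3)*(p - 1)*(p + 4)*(p^2 - 2*p - 15) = p*(p - 5)*(p - 3)*(p - 1)*(p + 4)*(p + 3)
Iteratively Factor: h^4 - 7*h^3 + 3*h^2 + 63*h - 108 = (h - 3)*(h^3 - 4*h^2 - 9*h + 36) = (h - 3)^2*(h^2 - h - 12) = (h - 3)^2*(h + 3)*(h - 4)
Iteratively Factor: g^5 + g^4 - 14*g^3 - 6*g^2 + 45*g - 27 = (g - 1)*(g^4 + 2*g^3 - 12*g^2 - 18*g + 27) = (g - 1)*(g + 3)*(g^3 - g^2 - 9*g + 9) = (g - 1)*(g + 3)^2*(g^2 - 4*g + 3) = (g - 3)*(g - 1)*(g + 3)^2*(g - 1)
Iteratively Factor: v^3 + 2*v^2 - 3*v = (v + 3)*(v^2 - v) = (v - 1)*(v + 3)*(v)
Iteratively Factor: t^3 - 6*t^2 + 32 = (t + 2)*(t^2 - 8*t + 16) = (t - 4)*(t + 2)*(t - 4)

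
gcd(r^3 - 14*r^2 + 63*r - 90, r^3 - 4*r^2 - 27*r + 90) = r^2 - 9*r + 18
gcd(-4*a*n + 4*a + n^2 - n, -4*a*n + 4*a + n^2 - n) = 4*a*n - 4*a - n^2 + n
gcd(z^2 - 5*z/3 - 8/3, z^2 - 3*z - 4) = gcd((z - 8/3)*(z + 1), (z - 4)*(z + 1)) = z + 1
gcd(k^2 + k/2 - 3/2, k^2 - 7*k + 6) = k - 1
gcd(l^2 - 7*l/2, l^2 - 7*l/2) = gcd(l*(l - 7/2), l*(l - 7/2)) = l^2 - 7*l/2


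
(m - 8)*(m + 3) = m^2 - 5*m - 24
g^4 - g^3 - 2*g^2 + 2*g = g*(g - 1)*(g - sqrt(2))*(g + sqrt(2))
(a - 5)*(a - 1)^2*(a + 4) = a^4 - 3*a^3 - 17*a^2 + 39*a - 20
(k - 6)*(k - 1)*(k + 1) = k^3 - 6*k^2 - k + 6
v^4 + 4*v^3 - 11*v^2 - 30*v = v*(v - 3)*(v + 2)*(v + 5)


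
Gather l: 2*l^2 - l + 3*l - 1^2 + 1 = 2*l^2 + 2*l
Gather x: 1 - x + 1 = 2 - x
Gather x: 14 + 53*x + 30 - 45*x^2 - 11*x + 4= -45*x^2 + 42*x + 48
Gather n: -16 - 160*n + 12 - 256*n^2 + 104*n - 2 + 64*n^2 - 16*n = -192*n^2 - 72*n - 6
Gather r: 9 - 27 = -18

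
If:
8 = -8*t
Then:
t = -1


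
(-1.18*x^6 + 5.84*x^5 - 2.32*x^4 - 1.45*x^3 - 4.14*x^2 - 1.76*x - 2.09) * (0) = 0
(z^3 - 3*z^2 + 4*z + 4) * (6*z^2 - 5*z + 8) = 6*z^5 - 23*z^4 + 47*z^3 - 20*z^2 + 12*z + 32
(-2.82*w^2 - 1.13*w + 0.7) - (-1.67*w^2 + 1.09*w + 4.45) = -1.15*w^2 - 2.22*w - 3.75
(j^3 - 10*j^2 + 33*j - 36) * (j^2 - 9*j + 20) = j^5 - 19*j^4 + 143*j^3 - 533*j^2 + 984*j - 720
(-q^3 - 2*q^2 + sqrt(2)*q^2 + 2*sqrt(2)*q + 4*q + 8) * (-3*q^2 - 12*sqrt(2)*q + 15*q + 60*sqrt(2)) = 3*q^5 - 9*q^4 + 9*sqrt(2)*q^4 - 66*q^3 - 27*sqrt(2)*q^3 - 138*sqrt(2)*q^2 + 108*q^2 + 144*sqrt(2)*q + 360*q + 480*sqrt(2)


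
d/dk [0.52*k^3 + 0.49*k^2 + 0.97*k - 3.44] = 1.56*k^2 + 0.98*k + 0.97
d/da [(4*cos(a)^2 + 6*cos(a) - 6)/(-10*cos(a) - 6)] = 2*(5*cos(a)^2 + 6*cos(a) + 12)*sin(a)/(5*cos(a) + 3)^2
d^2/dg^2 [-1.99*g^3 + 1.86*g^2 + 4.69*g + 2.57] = 3.72 - 11.94*g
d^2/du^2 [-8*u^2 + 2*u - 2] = -16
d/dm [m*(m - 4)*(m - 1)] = 3*m^2 - 10*m + 4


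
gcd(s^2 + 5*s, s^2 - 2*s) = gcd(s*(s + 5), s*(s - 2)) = s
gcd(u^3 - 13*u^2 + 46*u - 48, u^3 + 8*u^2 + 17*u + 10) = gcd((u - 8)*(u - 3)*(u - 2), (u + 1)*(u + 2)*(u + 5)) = 1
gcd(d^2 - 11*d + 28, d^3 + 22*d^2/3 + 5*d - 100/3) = 1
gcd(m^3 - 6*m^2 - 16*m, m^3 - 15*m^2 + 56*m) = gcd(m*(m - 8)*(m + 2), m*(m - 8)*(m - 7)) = m^2 - 8*m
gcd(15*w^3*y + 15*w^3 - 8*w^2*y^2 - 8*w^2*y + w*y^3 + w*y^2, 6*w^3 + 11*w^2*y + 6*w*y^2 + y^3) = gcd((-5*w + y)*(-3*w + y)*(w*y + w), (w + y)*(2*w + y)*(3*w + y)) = 1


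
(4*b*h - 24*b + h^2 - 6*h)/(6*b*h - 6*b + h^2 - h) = (4*b*h - 24*b + h^2 - 6*h)/(6*b*h - 6*b + h^2 - h)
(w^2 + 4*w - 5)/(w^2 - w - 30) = (w - 1)/(w - 6)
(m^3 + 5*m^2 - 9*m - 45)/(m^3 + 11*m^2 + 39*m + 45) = (m - 3)/(m + 3)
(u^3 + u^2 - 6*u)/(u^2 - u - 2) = u*(u + 3)/(u + 1)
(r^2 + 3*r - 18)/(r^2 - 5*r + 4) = (r^2 + 3*r - 18)/(r^2 - 5*r + 4)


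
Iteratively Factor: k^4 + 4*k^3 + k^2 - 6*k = (k + 3)*(k^3 + k^2 - 2*k) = k*(k + 3)*(k^2 + k - 2) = k*(k + 2)*(k + 3)*(k - 1)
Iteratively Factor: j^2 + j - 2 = (j - 1)*(j + 2)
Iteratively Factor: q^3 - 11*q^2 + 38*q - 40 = (q - 2)*(q^2 - 9*q + 20) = (q - 4)*(q - 2)*(q - 5)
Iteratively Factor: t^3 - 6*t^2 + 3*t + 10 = (t - 5)*(t^2 - t - 2) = (t - 5)*(t + 1)*(t - 2)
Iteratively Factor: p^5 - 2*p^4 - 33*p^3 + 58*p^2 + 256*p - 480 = (p - 5)*(p^4 + 3*p^3 - 18*p^2 - 32*p + 96) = (p - 5)*(p - 3)*(p^3 + 6*p^2 - 32) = (p - 5)*(p - 3)*(p + 4)*(p^2 + 2*p - 8) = (p - 5)*(p - 3)*(p - 2)*(p + 4)*(p + 4)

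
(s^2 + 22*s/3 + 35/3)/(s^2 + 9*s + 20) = (s + 7/3)/(s + 4)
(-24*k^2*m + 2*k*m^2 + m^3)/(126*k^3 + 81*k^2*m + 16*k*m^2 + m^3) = m*(-4*k + m)/(21*k^2 + 10*k*m + m^2)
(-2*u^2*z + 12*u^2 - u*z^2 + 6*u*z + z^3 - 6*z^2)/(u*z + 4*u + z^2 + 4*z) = (-2*u*z + 12*u + z^2 - 6*z)/(z + 4)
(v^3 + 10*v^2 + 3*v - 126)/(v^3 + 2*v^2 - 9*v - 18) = (v^2 + 13*v + 42)/(v^2 + 5*v + 6)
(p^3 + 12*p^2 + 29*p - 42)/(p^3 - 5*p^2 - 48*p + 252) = (p^2 + 5*p - 6)/(p^2 - 12*p + 36)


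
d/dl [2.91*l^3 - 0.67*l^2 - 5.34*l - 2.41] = 8.73*l^2 - 1.34*l - 5.34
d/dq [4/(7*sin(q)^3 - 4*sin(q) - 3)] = 4*(4 - 21*sin(q)^2)*cos(q)/(-7*sin(q)^3 + 4*sin(q) + 3)^2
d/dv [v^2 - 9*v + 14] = 2*v - 9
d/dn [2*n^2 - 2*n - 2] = 4*n - 2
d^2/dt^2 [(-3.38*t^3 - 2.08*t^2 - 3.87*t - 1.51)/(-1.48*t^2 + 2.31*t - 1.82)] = (-1.4210854715202e-14*t^5 + 2.8421709430404e-14*t^4 + 49.039204*t^3 - 99.03228*t^2 - 26.344248*t + 54.300442)/(3.241792*t^6 - 15.179472*t^5 + 35.651868*t^4 - 49.659687*t^3 + 43.842162*t^2 - 22.954932*t + 6.028568)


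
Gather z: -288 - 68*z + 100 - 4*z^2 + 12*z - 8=-4*z^2 - 56*z - 196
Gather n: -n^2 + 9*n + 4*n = -n^2 + 13*n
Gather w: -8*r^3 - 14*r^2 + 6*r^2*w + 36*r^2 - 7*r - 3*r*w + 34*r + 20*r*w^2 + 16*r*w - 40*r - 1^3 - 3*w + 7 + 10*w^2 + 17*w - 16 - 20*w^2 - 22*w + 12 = -8*r^3 + 22*r^2 - 13*r + w^2*(20*r - 10) + w*(6*r^2 + 13*r - 8) + 2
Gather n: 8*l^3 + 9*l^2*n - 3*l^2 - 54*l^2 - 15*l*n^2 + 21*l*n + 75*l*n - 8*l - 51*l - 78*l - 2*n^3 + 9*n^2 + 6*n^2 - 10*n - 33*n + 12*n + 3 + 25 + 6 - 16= 8*l^3 - 57*l^2 - 137*l - 2*n^3 + n^2*(15 - 15*l) + n*(9*l^2 + 96*l - 31) + 18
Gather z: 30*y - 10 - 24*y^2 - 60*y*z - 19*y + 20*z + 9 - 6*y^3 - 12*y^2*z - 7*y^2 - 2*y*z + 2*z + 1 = -6*y^3 - 31*y^2 + 11*y + z*(-12*y^2 - 62*y + 22)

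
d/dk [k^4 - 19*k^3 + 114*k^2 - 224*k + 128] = 4*k^3 - 57*k^2 + 228*k - 224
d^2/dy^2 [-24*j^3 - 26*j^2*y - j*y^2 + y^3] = -2*j + 6*y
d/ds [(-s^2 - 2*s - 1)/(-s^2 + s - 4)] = 3*(-s^2 + 2*s + 3)/(s^4 - 2*s^3 + 9*s^2 - 8*s + 16)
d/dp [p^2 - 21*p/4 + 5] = 2*p - 21/4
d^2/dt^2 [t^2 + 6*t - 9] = 2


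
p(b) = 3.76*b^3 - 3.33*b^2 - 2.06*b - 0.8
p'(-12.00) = 1702.18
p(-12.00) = -6952.88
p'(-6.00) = 443.98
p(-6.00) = -920.48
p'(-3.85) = 190.78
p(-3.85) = -256.80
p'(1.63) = 17.05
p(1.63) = 3.28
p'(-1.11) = 19.23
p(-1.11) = -7.76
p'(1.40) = 10.72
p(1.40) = 0.11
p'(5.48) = 300.19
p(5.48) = 506.68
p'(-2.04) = 58.47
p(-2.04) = -42.38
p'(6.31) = 405.04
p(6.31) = 798.27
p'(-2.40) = 78.90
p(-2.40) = -67.02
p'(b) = 11.28*b^2 - 6.66*b - 2.06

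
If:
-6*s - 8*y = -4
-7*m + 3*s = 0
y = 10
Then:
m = -38/7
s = -38/3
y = 10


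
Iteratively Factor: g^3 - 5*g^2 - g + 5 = (g - 1)*(g^2 - 4*g - 5) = (g - 1)*(g + 1)*(g - 5)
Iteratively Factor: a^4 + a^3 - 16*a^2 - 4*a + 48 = (a + 2)*(a^3 - a^2 - 14*a + 24) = (a + 2)*(a + 4)*(a^2 - 5*a + 6) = (a - 3)*(a + 2)*(a + 4)*(a - 2)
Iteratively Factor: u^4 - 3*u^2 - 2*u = (u + 1)*(u^3 - u^2 - 2*u) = (u - 2)*(u + 1)*(u^2 + u) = u*(u - 2)*(u + 1)*(u + 1)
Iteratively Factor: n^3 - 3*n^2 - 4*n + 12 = (n - 3)*(n^2 - 4) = (n - 3)*(n - 2)*(n + 2)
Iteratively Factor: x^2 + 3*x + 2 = (x + 2)*(x + 1)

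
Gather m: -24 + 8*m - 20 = 8*m - 44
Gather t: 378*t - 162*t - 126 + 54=216*t - 72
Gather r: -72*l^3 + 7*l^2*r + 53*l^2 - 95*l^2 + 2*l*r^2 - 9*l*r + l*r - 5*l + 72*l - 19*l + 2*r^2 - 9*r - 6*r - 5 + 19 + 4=-72*l^3 - 42*l^2 + 48*l + r^2*(2*l + 2) + r*(7*l^2 - 8*l - 15) + 18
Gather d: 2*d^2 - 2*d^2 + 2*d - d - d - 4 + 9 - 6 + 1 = 0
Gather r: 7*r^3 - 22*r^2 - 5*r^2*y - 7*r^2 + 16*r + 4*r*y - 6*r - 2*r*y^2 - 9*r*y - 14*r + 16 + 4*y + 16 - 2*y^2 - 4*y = 7*r^3 + r^2*(-5*y - 29) + r*(-2*y^2 - 5*y - 4) - 2*y^2 + 32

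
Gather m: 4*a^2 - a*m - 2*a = 4*a^2 - a*m - 2*a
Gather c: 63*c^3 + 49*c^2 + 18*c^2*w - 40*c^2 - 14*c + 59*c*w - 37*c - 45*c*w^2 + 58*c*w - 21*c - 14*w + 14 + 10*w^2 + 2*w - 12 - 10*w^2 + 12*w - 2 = 63*c^3 + c^2*(18*w + 9) + c*(-45*w^2 + 117*w - 72)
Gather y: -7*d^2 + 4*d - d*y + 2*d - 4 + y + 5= -7*d^2 + 6*d + y*(1 - d) + 1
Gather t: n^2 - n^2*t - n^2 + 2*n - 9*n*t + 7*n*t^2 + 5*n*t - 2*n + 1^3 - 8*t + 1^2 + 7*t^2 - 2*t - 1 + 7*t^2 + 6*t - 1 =t^2*(7*n + 14) + t*(-n^2 - 4*n - 4)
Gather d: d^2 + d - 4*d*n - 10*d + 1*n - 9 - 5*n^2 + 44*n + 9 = d^2 + d*(-4*n - 9) - 5*n^2 + 45*n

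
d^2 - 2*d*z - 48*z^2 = (d - 8*z)*(d + 6*z)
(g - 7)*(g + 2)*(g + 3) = g^3 - 2*g^2 - 29*g - 42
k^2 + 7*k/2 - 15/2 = (k - 3/2)*(k + 5)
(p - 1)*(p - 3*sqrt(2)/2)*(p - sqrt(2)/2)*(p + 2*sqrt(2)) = p^4 - p^3 - 13*p^2/2 + 3*sqrt(2)*p + 13*p/2 - 3*sqrt(2)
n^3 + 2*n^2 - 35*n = n*(n - 5)*(n + 7)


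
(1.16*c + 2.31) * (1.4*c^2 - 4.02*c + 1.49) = 1.624*c^3 - 1.4292*c^2 - 7.5578*c + 3.4419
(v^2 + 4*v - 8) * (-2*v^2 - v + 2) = -2*v^4 - 9*v^3 + 14*v^2 + 16*v - 16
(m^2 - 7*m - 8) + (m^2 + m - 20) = 2*m^2 - 6*m - 28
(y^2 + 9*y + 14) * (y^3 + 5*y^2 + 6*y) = y^5 + 14*y^4 + 65*y^3 + 124*y^2 + 84*y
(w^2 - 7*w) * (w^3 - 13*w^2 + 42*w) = w^5 - 20*w^4 + 133*w^3 - 294*w^2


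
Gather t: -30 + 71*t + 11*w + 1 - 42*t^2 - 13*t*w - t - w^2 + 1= -42*t^2 + t*(70 - 13*w) - w^2 + 11*w - 28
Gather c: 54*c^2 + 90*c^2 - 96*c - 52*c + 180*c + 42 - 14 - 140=144*c^2 + 32*c - 112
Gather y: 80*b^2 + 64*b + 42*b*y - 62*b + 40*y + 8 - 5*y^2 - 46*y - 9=80*b^2 + 2*b - 5*y^2 + y*(42*b - 6) - 1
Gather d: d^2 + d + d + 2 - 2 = d^2 + 2*d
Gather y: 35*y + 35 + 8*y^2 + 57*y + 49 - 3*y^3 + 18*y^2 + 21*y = -3*y^3 + 26*y^2 + 113*y + 84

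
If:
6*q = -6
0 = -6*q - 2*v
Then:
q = -1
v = 3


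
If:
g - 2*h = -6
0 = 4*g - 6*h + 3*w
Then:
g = 18 - 3*w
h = 12 - 3*w/2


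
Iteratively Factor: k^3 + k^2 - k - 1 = (k + 1)*(k^2 - 1) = (k - 1)*(k + 1)*(k + 1)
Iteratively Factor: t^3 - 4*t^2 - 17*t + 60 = (t - 3)*(t^2 - t - 20) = (t - 5)*(t - 3)*(t + 4)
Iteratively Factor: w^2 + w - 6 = (w + 3)*(w - 2)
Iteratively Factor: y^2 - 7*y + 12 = (y - 3)*(y - 4)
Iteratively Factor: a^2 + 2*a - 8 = (a + 4)*(a - 2)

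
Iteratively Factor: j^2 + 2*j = (j)*(j + 2)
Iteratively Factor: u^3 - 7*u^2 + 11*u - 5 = (u - 1)*(u^2 - 6*u + 5) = (u - 1)^2*(u - 5)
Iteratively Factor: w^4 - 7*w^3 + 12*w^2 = (w - 4)*(w^3 - 3*w^2) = w*(w - 4)*(w^2 - 3*w) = w^2*(w - 4)*(w - 3)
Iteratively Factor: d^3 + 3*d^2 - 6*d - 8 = (d - 2)*(d^2 + 5*d + 4) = (d - 2)*(d + 4)*(d + 1)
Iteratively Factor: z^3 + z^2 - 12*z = (z)*(z^2 + z - 12) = z*(z - 3)*(z + 4)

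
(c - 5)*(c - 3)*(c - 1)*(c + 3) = c^4 - 6*c^3 - 4*c^2 + 54*c - 45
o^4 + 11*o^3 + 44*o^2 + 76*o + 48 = (o + 2)^2*(o + 3)*(o + 4)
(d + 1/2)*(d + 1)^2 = d^3 + 5*d^2/2 + 2*d + 1/2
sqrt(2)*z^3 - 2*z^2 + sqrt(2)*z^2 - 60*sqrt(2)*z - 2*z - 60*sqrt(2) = (z - 6*sqrt(2))*(z + 5*sqrt(2))*(sqrt(2)*z + sqrt(2))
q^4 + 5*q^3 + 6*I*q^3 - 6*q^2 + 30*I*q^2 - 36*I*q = q*(q - 1)*(q + 6)*(q + 6*I)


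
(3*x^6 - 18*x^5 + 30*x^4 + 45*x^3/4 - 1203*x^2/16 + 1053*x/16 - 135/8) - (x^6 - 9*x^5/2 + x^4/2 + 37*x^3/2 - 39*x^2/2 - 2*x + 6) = 2*x^6 - 27*x^5/2 + 59*x^4/2 - 29*x^3/4 - 891*x^2/16 + 1085*x/16 - 183/8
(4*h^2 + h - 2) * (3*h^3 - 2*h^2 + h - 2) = 12*h^5 - 5*h^4 - 4*h^3 - 3*h^2 - 4*h + 4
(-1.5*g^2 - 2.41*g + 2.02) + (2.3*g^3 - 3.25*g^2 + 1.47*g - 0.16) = 2.3*g^3 - 4.75*g^2 - 0.94*g + 1.86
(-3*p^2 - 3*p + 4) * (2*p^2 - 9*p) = -6*p^4 + 21*p^3 + 35*p^2 - 36*p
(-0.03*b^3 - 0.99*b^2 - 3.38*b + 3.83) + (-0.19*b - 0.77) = -0.03*b^3 - 0.99*b^2 - 3.57*b + 3.06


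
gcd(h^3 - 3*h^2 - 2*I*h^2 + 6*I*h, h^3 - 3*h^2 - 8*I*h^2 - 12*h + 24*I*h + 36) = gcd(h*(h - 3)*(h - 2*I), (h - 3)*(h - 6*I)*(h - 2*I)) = h^2 + h*(-3 - 2*I) + 6*I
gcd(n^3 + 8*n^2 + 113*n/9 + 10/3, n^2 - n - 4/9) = n + 1/3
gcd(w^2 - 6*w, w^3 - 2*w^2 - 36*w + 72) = w - 6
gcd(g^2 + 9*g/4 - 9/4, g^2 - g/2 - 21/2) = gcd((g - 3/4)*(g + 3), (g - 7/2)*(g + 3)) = g + 3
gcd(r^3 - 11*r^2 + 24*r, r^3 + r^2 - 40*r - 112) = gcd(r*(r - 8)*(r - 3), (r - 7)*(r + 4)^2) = 1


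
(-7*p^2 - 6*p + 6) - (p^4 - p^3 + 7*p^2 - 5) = -p^4 + p^3 - 14*p^2 - 6*p + 11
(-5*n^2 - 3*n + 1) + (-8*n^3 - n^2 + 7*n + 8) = -8*n^3 - 6*n^2 + 4*n + 9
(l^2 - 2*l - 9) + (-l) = l^2 - 3*l - 9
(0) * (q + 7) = 0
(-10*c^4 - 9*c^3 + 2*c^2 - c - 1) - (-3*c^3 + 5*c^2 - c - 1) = -10*c^4 - 6*c^3 - 3*c^2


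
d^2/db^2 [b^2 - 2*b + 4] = 2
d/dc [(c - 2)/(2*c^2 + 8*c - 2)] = (c^2 + 4*c - 2*(c - 2)*(c + 2) - 1)/(2*(c^2 + 4*c - 1)^2)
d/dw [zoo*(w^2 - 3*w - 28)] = zoo*(w + 1)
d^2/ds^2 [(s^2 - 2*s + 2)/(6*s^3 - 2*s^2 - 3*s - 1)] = 2*(36*s^6 - 216*s^5 + 558*s^4 - 200*s^3 - 162*s^2 + 84*s + 21)/(216*s^9 - 216*s^8 - 252*s^7 + 100*s^6 + 198*s^5 + 42*s^4 - 45*s^3 - 33*s^2 - 9*s - 1)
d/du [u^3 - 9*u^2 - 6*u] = 3*u^2 - 18*u - 6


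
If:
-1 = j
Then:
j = -1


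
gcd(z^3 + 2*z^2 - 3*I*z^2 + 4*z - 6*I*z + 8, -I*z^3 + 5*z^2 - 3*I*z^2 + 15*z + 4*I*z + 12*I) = z + I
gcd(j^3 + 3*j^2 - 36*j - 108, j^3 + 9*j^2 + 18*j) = j^2 + 9*j + 18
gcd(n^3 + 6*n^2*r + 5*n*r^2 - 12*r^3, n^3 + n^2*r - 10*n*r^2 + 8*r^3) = -n^2 - 3*n*r + 4*r^2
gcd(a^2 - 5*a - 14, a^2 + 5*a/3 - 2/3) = a + 2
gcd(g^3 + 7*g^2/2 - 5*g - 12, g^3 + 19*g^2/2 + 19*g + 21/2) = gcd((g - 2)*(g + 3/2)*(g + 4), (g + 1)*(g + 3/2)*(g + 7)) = g + 3/2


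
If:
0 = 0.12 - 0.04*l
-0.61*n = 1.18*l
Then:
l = 3.00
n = -5.80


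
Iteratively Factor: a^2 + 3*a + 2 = (a + 2)*(a + 1)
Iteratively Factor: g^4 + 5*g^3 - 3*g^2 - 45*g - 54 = (g + 3)*(g^3 + 2*g^2 - 9*g - 18) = (g + 2)*(g + 3)*(g^2 - 9) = (g - 3)*(g + 2)*(g + 3)*(g + 3)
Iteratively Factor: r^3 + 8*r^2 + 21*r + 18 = (r + 3)*(r^2 + 5*r + 6) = (r + 2)*(r + 3)*(r + 3)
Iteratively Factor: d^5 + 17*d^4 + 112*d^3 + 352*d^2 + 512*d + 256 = (d + 4)*(d^4 + 13*d^3 + 60*d^2 + 112*d + 64) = (d + 4)^2*(d^3 + 9*d^2 + 24*d + 16) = (d + 4)^3*(d^2 + 5*d + 4) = (d + 1)*(d + 4)^3*(d + 4)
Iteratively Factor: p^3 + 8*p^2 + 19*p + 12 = (p + 4)*(p^2 + 4*p + 3) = (p + 3)*(p + 4)*(p + 1)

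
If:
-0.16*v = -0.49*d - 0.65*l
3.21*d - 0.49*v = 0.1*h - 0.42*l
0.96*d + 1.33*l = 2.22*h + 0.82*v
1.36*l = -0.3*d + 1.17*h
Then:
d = 0.00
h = 0.00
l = 0.00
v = 0.00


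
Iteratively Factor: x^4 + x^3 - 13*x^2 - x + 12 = (x - 1)*(x^3 + 2*x^2 - 11*x - 12) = (x - 3)*(x - 1)*(x^2 + 5*x + 4) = (x - 3)*(x - 1)*(x + 1)*(x + 4)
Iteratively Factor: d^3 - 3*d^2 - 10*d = (d - 5)*(d^2 + 2*d) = d*(d - 5)*(d + 2)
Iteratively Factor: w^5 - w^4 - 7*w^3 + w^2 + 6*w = (w)*(w^4 - w^3 - 7*w^2 + w + 6) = w*(w + 2)*(w^3 - 3*w^2 - w + 3) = w*(w + 1)*(w + 2)*(w^2 - 4*w + 3) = w*(w - 3)*(w + 1)*(w + 2)*(w - 1)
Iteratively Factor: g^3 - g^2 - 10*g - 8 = (g + 2)*(g^2 - 3*g - 4) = (g + 1)*(g + 2)*(g - 4)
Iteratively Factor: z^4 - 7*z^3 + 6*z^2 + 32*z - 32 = (z - 4)*(z^3 - 3*z^2 - 6*z + 8) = (z - 4)^2*(z^2 + z - 2) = (z - 4)^2*(z + 2)*(z - 1)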